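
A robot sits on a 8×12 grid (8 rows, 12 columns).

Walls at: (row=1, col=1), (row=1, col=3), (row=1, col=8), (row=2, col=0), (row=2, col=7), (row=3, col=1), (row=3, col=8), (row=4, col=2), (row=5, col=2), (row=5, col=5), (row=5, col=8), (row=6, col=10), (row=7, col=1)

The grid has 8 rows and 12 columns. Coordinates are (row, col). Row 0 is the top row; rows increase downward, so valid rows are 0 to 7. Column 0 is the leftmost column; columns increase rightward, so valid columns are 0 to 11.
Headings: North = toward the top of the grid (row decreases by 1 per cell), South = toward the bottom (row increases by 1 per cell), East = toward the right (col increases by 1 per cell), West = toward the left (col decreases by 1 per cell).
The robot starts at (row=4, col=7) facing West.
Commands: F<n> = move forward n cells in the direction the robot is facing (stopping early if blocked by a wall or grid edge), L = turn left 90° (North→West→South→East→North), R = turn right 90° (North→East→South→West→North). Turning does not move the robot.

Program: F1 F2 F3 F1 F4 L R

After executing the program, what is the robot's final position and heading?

Answer: Final position: (row=4, col=3), facing West

Derivation:
Start: (row=4, col=7), facing West
  F1: move forward 1, now at (row=4, col=6)
  F2: move forward 2, now at (row=4, col=4)
  F3: move forward 1/3 (blocked), now at (row=4, col=3)
  F1: move forward 0/1 (blocked), now at (row=4, col=3)
  F4: move forward 0/4 (blocked), now at (row=4, col=3)
  L: turn left, now facing South
  R: turn right, now facing West
Final: (row=4, col=3), facing West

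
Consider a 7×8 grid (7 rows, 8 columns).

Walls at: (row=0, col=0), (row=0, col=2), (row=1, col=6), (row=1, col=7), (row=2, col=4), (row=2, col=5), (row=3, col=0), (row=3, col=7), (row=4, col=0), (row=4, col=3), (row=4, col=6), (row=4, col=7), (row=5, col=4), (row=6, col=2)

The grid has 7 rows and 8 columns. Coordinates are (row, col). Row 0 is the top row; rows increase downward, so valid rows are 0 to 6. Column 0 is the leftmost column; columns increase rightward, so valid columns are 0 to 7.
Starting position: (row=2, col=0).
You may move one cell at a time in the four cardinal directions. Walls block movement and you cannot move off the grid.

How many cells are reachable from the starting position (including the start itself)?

Answer: Reachable cells: 42

Derivation:
BFS flood-fill from (row=2, col=0):
  Distance 0: (row=2, col=0)
  Distance 1: (row=1, col=0), (row=2, col=1)
  Distance 2: (row=1, col=1), (row=2, col=2), (row=3, col=1)
  Distance 3: (row=0, col=1), (row=1, col=2), (row=2, col=3), (row=3, col=2), (row=4, col=1)
  Distance 4: (row=1, col=3), (row=3, col=3), (row=4, col=2), (row=5, col=1)
  Distance 5: (row=0, col=3), (row=1, col=4), (row=3, col=4), (row=5, col=0), (row=5, col=2), (row=6, col=1)
  Distance 6: (row=0, col=4), (row=1, col=5), (row=3, col=5), (row=4, col=4), (row=5, col=3), (row=6, col=0)
  Distance 7: (row=0, col=5), (row=3, col=6), (row=4, col=5), (row=6, col=3)
  Distance 8: (row=0, col=6), (row=2, col=6), (row=5, col=5), (row=6, col=4)
  Distance 9: (row=0, col=7), (row=2, col=7), (row=5, col=6), (row=6, col=5)
  Distance 10: (row=5, col=7), (row=6, col=6)
  Distance 11: (row=6, col=7)
Total reachable: 42 (grid has 42 open cells total)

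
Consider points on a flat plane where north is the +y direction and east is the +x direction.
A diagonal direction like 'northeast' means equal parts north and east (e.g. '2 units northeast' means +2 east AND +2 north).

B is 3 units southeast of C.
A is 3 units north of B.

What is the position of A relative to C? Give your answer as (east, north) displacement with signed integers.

Answer: A is at (east=3, north=0) relative to C.

Derivation:
Place C at the origin (east=0, north=0).
  B is 3 units southeast of C: delta (east=+3, north=-3); B at (east=3, north=-3).
  A is 3 units north of B: delta (east=+0, north=+3); A at (east=3, north=0).
Therefore A relative to C: (east=3, north=0).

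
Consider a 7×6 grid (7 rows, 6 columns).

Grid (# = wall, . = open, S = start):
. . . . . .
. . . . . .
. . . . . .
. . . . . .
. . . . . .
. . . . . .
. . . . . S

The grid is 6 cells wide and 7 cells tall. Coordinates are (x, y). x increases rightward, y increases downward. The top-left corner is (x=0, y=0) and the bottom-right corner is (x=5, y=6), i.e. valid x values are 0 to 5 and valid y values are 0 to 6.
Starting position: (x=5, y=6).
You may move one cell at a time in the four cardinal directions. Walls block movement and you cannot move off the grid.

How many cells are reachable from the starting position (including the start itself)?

BFS flood-fill from (x=5, y=6):
  Distance 0: (x=5, y=6)
  Distance 1: (x=5, y=5), (x=4, y=6)
  Distance 2: (x=5, y=4), (x=4, y=5), (x=3, y=6)
  Distance 3: (x=5, y=3), (x=4, y=4), (x=3, y=5), (x=2, y=6)
  Distance 4: (x=5, y=2), (x=4, y=3), (x=3, y=4), (x=2, y=5), (x=1, y=6)
  Distance 5: (x=5, y=1), (x=4, y=2), (x=3, y=3), (x=2, y=4), (x=1, y=5), (x=0, y=6)
  Distance 6: (x=5, y=0), (x=4, y=1), (x=3, y=2), (x=2, y=3), (x=1, y=4), (x=0, y=5)
  Distance 7: (x=4, y=0), (x=3, y=1), (x=2, y=2), (x=1, y=3), (x=0, y=4)
  Distance 8: (x=3, y=0), (x=2, y=1), (x=1, y=2), (x=0, y=3)
  Distance 9: (x=2, y=0), (x=1, y=1), (x=0, y=2)
  Distance 10: (x=1, y=0), (x=0, y=1)
  Distance 11: (x=0, y=0)
Total reachable: 42 (grid has 42 open cells total)

Answer: Reachable cells: 42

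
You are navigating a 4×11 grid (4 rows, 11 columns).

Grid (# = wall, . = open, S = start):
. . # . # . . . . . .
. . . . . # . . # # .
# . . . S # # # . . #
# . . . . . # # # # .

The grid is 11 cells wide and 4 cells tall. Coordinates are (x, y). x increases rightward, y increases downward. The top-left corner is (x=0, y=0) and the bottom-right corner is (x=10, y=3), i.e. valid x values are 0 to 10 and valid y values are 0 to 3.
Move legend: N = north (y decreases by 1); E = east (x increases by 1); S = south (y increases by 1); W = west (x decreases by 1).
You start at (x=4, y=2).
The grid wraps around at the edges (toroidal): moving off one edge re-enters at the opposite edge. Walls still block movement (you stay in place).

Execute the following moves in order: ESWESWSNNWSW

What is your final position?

Answer: Final position: (x=1, y=3)

Derivation:
Start: (x=4, y=2)
  E (east): blocked, stay at (x=4, y=2)
  S (south): (x=4, y=2) -> (x=4, y=3)
  W (west): (x=4, y=3) -> (x=3, y=3)
  E (east): (x=3, y=3) -> (x=4, y=3)
  S (south): blocked, stay at (x=4, y=3)
  W (west): (x=4, y=3) -> (x=3, y=3)
  S (south): (x=3, y=3) -> (x=3, y=0)
  N (north): (x=3, y=0) -> (x=3, y=3)
  N (north): (x=3, y=3) -> (x=3, y=2)
  W (west): (x=3, y=2) -> (x=2, y=2)
  S (south): (x=2, y=2) -> (x=2, y=3)
  W (west): (x=2, y=3) -> (x=1, y=3)
Final: (x=1, y=3)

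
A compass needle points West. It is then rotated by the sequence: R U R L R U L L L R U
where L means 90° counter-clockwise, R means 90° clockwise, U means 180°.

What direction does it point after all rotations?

Answer: Final heading: East

Derivation:
Start: West
  R (right (90° clockwise)) -> North
  U (U-turn (180°)) -> South
  R (right (90° clockwise)) -> West
  L (left (90° counter-clockwise)) -> South
  R (right (90° clockwise)) -> West
  U (U-turn (180°)) -> East
  L (left (90° counter-clockwise)) -> North
  L (left (90° counter-clockwise)) -> West
  L (left (90° counter-clockwise)) -> South
  R (right (90° clockwise)) -> West
  U (U-turn (180°)) -> East
Final: East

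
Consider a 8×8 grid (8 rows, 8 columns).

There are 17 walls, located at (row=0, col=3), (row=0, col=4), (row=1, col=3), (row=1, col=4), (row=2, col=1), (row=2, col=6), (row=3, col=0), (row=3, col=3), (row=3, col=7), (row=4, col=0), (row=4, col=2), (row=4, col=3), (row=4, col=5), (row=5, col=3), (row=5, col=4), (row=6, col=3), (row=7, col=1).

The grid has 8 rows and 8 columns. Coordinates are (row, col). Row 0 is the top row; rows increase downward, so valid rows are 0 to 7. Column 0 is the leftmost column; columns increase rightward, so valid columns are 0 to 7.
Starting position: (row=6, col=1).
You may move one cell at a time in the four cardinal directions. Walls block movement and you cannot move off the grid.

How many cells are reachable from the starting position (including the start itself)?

BFS flood-fill from (row=6, col=1):
  Distance 0: (row=6, col=1)
  Distance 1: (row=5, col=1), (row=6, col=0), (row=6, col=2)
  Distance 2: (row=4, col=1), (row=5, col=0), (row=5, col=2), (row=7, col=0), (row=7, col=2)
  Distance 3: (row=3, col=1), (row=7, col=3)
  Distance 4: (row=3, col=2), (row=7, col=4)
  Distance 5: (row=2, col=2), (row=6, col=4), (row=7, col=5)
  Distance 6: (row=1, col=2), (row=2, col=3), (row=6, col=5), (row=7, col=6)
  Distance 7: (row=0, col=2), (row=1, col=1), (row=2, col=4), (row=5, col=5), (row=6, col=6), (row=7, col=7)
  Distance 8: (row=0, col=1), (row=1, col=0), (row=2, col=5), (row=3, col=4), (row=5, col=6), (row=6, col=7)
  Distance 9: (row=0, col=0), (row=1, col=5), (row=2, col=0), (row=3, col=5), (row=4, col=4), (row=4, col=6), (row=5, col=7)
  Distance 10: (row=0, col=5), (row=1, col=6), (row=3, col=6), (row=4, col=7)
  Distance 11: (row=0, col=6), (row=1, col=7)
  Distance 12: (row=0, col=7), (row=2, col=7)
Total reachable: 47 (grid has 47 open cells total)

Answer: Reachable cells: 47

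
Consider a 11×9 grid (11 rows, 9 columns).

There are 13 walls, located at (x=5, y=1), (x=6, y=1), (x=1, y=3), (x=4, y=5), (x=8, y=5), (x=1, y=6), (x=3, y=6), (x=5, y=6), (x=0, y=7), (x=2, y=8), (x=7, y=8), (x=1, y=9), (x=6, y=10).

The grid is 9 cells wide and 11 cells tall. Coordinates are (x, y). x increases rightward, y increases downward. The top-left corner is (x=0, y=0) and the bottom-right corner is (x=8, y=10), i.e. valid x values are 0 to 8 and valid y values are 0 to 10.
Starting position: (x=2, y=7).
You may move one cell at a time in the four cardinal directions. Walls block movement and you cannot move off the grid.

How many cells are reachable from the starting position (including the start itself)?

BFS flood-fill from (x=2, y=7):
  Distance 0: (x=2, y=7)
  Distance 1: (x=2, y=6), (x=1, y=7), (x=3, y=7)
  Distance 2: (x=2, y=5), (x=4, y=7), (x=1, y=8), (x=3, y=8)
  Distance 3: (x=2, y=4), (x=1, y=5), (x=3, y=5), (x=4, y=6), (x=5, y=7), (x=0, y=8), (x=4, y=8), (x=3, y=9)
  Distance 4: (x=2, y=3), (x=1, y=4), (x=3, y=4), (x=0, y=5), (x=6, y=7), (x=5, y=8), (x=0, y=9), (x=2, y=9), (x=4, y=9), (x=3, y=10)
  Distance 5: (x=2, y=2), (x=3, y=3), (x=0, y=4), (x=4, y=4), (x=0, y=6), (x=6, y=6), (x=7, y=7), (x=6, y=8), (x=5, y=9), (x=0, y=10), (x=2, y=10), (x=4, y=10)
  Distance 6: (x=2, y=1), (x=1, y=2), (x=3, y=2), (x=0, y=3), (x=4, y=3), (x=5, y=4), (x=6, y=5), (x=7, y=6), (x=8, y=7), (x=6, y=9), (x=1, y=10), (x=5, y=10)
  Distance 7: (x=2, y=0), (x=1, y=1), (x=3, y=1), (x=0, y=2), (x=4, y=2), (x=5, y=3), (x=6, y=4), (x=5, y=5), (x=7, y=5), (x=8, y=6), (x=8, y=8), (x=7, y=9)
  Distance 8: (x=1, y=0), (x=3, y=0), (x=0, y=1), (x=4, y=1), (x=5, y=2), (x=6, y=3), (x=7, y=4), (x=8, y=9), (x=7, y=10)
  Distance 9: (x=0, y=0), (x=4, y=0), (x=6, y=2), (x=7, y=3), (x=8, y=4), (x=8, y=10)
  Distance 10: (x=5, y=0), (x=7, y=2), (x=8, y=3)
  Distance 11: (x=6, y=0), (x=7, y=1), (x=8, y=2)
  Distance 12: (x=7, y=0), (x=8, y=1)
  Distance 13: (x=8, y=0)
Total reachable: 86 (grid has 86 open cells total)

Answer: Reachable cells: 86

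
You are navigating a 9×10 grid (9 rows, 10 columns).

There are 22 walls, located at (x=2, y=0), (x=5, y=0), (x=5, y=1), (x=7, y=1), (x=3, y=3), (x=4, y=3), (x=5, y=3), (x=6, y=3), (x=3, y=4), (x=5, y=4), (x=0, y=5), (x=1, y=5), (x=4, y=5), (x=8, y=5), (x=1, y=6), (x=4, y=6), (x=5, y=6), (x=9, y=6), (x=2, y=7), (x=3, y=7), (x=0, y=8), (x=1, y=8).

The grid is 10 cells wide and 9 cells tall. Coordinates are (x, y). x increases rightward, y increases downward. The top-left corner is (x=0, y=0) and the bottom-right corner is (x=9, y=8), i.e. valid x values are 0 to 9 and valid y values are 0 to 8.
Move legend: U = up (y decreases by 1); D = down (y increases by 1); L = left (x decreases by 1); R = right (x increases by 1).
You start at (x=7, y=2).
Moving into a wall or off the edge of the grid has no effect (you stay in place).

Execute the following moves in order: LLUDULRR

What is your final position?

Start: (x=7, y=2)
  L (left): (x=7, y=2) -> (x=6, y=2)
  L (left): (x=6, y=2) -> (x=5, y=2)
  U (up): blocked, stay at (x=5, y=2)
  D (down): blocked, stay at (x=5, y=2)
  U (up): blocked, stay at (x=5, y=2)
  L (left): (x=5, y=2) -> (x=4, y=2)
  R (right): (x=4, y=2) -> (x=5, y=2)
  R (right): (x=5, y=2) -> (x=6, y=2)
Final: (x=6, y=2)

Answer: Final position: (x=6, y=2)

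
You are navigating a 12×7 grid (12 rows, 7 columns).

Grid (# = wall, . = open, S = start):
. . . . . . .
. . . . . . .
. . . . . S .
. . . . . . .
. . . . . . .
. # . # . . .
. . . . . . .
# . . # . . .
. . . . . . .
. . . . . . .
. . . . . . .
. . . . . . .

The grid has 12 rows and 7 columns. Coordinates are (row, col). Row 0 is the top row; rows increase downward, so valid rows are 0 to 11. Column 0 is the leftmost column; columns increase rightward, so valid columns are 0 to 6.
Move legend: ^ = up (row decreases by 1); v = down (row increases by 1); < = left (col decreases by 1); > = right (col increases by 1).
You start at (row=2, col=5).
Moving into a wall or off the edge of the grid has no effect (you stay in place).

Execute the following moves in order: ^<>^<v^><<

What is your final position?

Answer: Final position: (row=0, col=3)

Derivation:
Start: (row=2, col=5)
  ^ (up): (row=2, col=5) -> (row=1, col=5)
  < (left): (row=1, col=5) -> (row=1, col=4)
  > (right): (row=1, col=4) -> (row=1, col=5)
  ^ (up): (row=1, col=5) -> (row=0, col=5)
  < (left): (row=0, col=5) -> (row=0, col=4)
  v (down): (row=0, col=4) -> (row=1, col=4)
  ^ (up): (row=1, col=4) -> (row=0, col=4)
  > (right): (row=0, col=4) -> (row=0, col=5)
  < (left): (row=0, col=5) -> (row=0, col=4)
  < (left): (row=0, col=4) -> (row=0, col=3)
Final: (row=0, col=3)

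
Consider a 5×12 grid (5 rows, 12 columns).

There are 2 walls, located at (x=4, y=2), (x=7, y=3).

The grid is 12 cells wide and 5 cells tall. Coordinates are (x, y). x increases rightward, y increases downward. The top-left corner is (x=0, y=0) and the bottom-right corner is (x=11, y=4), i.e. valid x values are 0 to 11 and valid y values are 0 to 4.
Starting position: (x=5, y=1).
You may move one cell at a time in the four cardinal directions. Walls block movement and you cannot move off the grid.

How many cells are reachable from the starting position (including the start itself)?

BFS flood-fill from (x=5, y=1):
  Distance 0: (x=5, y=1)
  Distance 1: (x=5, y=0), (x=4, y=1), (x=6, y=1), (x=5, y=2)
  Distance 2: (x=4, y=0), (x=6, y=0), (x=3, y=1), (x=7, y=1), (x=6, y=2), (x=5, y=3)
  Distance 3: (x=3, y=0), (x=7, y=0), (x=2, y=1), (x=8, y=1), (x=3, y=2), (x=7, y=2), (x=4, y=3), (x=6, y=3), (x=5, y=4)
  Distance 4: (x=2, y=0), (x=8, y=0), (x=1, y=1), (x=9, y=1), (x=2, y=2), (x=8, y=2), (x=3, y=3), (x=4, y=4), (x=6, y=4)
  Distance 5: (x=1, y=0), (x=9, y=0), (x=0, y=1), (x=10, y=1), (x=1, y=2), (x=9, y=2), (x=2, y=3), (x=8, y=3), (x=3, y=4), (x=7, y=4)
  Distance 6: (x=0, y=0), (x=10, y=0), (x=11, y=1), (x=0, y=2), (x=10, y=2), (x=1, y=3), (x=9, y=3), (x=2, y=4), (x=8, y=4)
  Distance 7: (x=11, y=0), (x=11, y=2), (x=0, y=3), (x=10, y=3), (x=1, y=4), (x=9, y=4)
  Distance 8: (x=11, y=3), (x=0, y=4), (x=10, y=4)
  Distance 9: (x=11, y=4)
Total reachable: 58 (grid has 58 open cells total)

Answer: Reachable cells: 58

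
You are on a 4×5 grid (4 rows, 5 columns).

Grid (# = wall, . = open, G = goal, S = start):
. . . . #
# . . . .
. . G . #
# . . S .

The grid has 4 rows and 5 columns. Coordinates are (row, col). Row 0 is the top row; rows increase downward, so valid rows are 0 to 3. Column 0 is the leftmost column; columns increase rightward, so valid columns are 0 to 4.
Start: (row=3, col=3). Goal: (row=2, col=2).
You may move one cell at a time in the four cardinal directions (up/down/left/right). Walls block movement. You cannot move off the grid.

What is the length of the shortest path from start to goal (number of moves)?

BFS from (row=3, col=3) until reaching (row=2, col=2):
  Distance 0: (row=3, col=3)
  Distance 1: (row=2, col=3), (row=3, col=2), (row=3, col=4)
  Distance 2: (row=1, col=3), (row=2, col=2), (row=3, col=1)  <- goal reached here
One shortest path (2 moves): (row=3, col=3) -> (row=3, col=2) -> (row=2, col=2)

Answer: Shortest path length: 2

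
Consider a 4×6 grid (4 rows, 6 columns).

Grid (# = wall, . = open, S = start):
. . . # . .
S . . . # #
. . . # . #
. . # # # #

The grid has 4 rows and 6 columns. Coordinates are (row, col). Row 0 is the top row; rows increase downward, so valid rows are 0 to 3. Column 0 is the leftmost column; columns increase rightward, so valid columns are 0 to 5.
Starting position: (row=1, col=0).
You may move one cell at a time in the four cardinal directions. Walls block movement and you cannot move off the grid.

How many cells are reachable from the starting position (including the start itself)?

BFS flood-fill from (row=1, col=0):
  Distance 0: (row=1, col=0)
  Distance 1: (row=0, col=0), (row=1, col=1), (row=2, col=0)
  Distance 2: (row=0, col=1), (row=1, col=2), (row=2, col=1), (row=3, col=0)
  Distance 3: (row=0, col=2), (row=1, col=3), (row=2, col=2), (row=3, col=1)
Total reachable: 12 (grid has 15 open cells total)

Answer: Reachable cells: 12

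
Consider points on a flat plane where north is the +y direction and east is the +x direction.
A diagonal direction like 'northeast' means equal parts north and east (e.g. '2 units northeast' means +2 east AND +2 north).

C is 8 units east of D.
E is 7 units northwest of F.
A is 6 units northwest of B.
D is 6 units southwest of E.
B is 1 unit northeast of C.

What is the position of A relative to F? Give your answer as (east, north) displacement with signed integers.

Answer: A is at (east=-10, north=8) relative to F.

Derivation:
Place F at the origin (east=0, north=0).
  E is 7 units northwest of F: delta (east=-7, north=+7); E at (east=-7, north=7).
  D is 6 units southwest of E: delta (east=-6, north=-6); D at (east=-13, north=1).
  C is 8 units east of D: delta (east=+8, north=+0); C at (east=-5, north=1).
  B is 1 unit northeast of C: delta (east=+1, north=+1); B at (east=-4, north=2).
  A is 6 units northwest of B: delta (east=-6, north=+6); A at (east=-10, north=8).
Therefore A relative to F: (east=-10, north=8).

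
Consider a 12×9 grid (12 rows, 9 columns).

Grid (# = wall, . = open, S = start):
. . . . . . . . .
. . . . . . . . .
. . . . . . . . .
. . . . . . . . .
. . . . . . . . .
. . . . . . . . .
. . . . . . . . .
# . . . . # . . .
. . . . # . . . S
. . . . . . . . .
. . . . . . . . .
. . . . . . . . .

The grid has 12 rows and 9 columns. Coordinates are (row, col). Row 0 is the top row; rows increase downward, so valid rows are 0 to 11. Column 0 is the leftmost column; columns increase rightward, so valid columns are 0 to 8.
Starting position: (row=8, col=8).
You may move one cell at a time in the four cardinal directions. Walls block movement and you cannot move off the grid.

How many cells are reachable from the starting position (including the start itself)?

Answer: Reachable cells: 105

Derivation:
BFS flood-fill from (row=8, col=8):
  Distance 0: (row=8, col=8)
  Distance 1: (row=7, col=8), (row=8, col=7), (row=9, col=8)
  Distance 2: (row=6, col=8), (row=7, col=7), (row=8, col=6), (row=9, col=7), (row=10, col=8)
  Distance 3: (row=5, col=8), (row=6, col=7), (row=7, col=6), (row=8, col=5), (row=9, col=6), (row=10, col=7), (row=11, col=8)
  Distance 4: (row=4, col=8), (row=5, col=7), (row=6, col=6), (row=9, col=5), (row=10, col=6), (row=11, col=7)
  Distance 5: (row=3, col=8), (row=4, col=7), (row=5, col=6), (row=6, col=5), (row=9, col=4), (row=10, col=5), (row=11, col=6)
  Distance 6: (row=2, col=8), (row=3, col=7), (row=4, col=6), (row=5, col=5), (row=6, col=4), (row=9, col=3), (row=10, col=4), (row=11, col=5)
  Distance 7: (row=1, col=8), (row=2, col=7), (row=3, col=6), (row=4, col=5), (row=5, col=4), (row=6, col=3), (row=7, col=4), (row=8, col=3), (row=9, col=2), (row=10, col=3), (row=11, col=4)
  Distance 8: (row=0, col=8), (row=1, col=7), (row=2, col=6), (row=3, col=5), (row=4, col=4), (row=5, col=3), (row=6, col=2), (row=7, col=3), (row=8, col=2), (row=9, col=1), (row=10, col=2), (row=11, col=3)
  Distance 9: (row=0, col=7), (row=1, col=6), (row=2, col=5), (row=3, col=4), (row=4, col=3), (row=5, col=2), (row=6, col=1), (row=7, col=2), (row=8, col=1), (row=9, col=0), (row=10, col=1), (row=11, col=2)
  Distance 10: (row=0, col=6), (row=1, col=5), (row=2, col=4), (row=3, col=3), (row=4, col=2), (row=5, col=1), (row=6, col=0), (row=7, col=1), (row=8, col=0), (row=10, col=0), (row=11, col=1)
  Distance 11: (row=0, col=5), (row=1, col=4), (row=2, col=3), (row=3, col=2), (row=4, col=1), (row=5, col=0), (row=11, col=0)
  Distance 12: (row=0, col=4), (row=1, col=3), (row=2, col=2), (row=3, col=1), (row=4, col=0)
  Distance 13: (row=0, col=3), (row=1, col=2), (row=2, col=1), (row=3, col=0)
  Distance 14: (row=0, col=2), (row=1, col=1), (row=2, col=0)
  Distance 15: (row=0, col=1), (row=1, col=0)
  Distance 16: (row=0, col=0)
Total reachable: 105 (grid has 105 open cells total)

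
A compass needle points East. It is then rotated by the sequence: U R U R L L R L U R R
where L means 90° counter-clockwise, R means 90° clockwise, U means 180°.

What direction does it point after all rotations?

Answer: Final heading: East

Derivation:
Start: East
  U (U-turn (180°)) -> West
  R (right (90° clockwise)) -> North
  U (U-turn (180°)) -> South
  R (right (90° clockwise)) -> West
  L (left (90° counter-clockwise)) -> South
  L (left (90° counter-clockwise)) -> East
  R (right (90° clockwise)) -> South
  L (left (90° counter-clockwise)) -> East
  U (U-turn (180°)) -> West
  R (right (90° clockwise)) -> North
  R (right (90° clockwise)) -> East
Final: East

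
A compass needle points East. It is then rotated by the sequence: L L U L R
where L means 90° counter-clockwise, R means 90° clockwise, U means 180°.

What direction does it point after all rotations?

Answer: Final heading: East

Derivation:
Start: East
  L (left (90° counter-clockwise)) -> North
  L (left (90° counter-clockwise)) -> West
  U (U-turn (180°)) -> East
  L (left (90° counter-clockwise)) -> North
  R (right (90° clockwise)) -> East
Final: East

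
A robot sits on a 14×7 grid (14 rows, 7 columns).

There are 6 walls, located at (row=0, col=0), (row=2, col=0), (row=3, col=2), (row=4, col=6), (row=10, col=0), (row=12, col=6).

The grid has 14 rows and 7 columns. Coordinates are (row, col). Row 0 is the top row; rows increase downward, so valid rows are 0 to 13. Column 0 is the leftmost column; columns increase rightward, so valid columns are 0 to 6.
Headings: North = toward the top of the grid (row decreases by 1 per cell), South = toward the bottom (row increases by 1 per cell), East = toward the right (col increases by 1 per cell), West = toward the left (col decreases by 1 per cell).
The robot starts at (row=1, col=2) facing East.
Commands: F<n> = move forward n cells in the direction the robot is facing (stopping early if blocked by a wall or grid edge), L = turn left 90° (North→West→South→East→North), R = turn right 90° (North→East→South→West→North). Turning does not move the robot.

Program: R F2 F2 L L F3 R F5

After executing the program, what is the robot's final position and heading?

Start: (row=1, col=2), facing East
  R: turn right, now facing South
  F2: move forward 1/2 (blocked), now at (row=2, col=2)
  F2: move forward 0/2 (blocked), now at (row=2, col=2)
  L: turn left, now facing East
  L: turn left, now facing North
  F3: move forward 2/3 (blocked), now at (row=0, col=2)
  R: turn right, now facing East
  F5: move forward 4/5 (blocked), now at (row=0, col=6)
Final: (row=0, col=6), facing East

Answer: Final position: (row=0, col=6), facing East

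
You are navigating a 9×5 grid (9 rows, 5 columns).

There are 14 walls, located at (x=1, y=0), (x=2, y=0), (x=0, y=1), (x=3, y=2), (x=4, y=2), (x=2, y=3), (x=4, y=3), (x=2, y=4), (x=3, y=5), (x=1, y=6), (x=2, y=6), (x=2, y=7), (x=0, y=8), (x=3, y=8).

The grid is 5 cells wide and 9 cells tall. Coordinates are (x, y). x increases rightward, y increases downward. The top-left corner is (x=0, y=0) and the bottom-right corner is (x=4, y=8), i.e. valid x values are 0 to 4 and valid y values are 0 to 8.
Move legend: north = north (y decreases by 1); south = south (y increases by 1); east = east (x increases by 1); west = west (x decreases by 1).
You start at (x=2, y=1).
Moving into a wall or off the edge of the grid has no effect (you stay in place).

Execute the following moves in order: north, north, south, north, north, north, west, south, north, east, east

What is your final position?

Answer: Final position: (x=3, y=1)

Derivation:
Start: (x=2, y=1)
  north (north): blocked, stay at (x=2, y=1)
  north (north): blocked, stay at (x=2, y=1)
  south (south): (x=2, y=1) -> (x=2, y=2)
  north (north): (x=2, y=2) -> (x=2, y=1)
  north (north): blocked, stay at (x=2, y=1)
  north (north): blocked, stay at (x=2, y=1)
  west (west): (x=2, y=1) -> (x=1, y=1)
  south (south): (x=1, y=1) -> (x=1, y=2)
  north (north): (x=1, y=2) -> (x=1, y=1)
  east (east): (x=1, y=1) -> (x=2, y=1)
  east (east): (x=2, y=1) -> (x=3, y=1)
Final: (x=3, y=1)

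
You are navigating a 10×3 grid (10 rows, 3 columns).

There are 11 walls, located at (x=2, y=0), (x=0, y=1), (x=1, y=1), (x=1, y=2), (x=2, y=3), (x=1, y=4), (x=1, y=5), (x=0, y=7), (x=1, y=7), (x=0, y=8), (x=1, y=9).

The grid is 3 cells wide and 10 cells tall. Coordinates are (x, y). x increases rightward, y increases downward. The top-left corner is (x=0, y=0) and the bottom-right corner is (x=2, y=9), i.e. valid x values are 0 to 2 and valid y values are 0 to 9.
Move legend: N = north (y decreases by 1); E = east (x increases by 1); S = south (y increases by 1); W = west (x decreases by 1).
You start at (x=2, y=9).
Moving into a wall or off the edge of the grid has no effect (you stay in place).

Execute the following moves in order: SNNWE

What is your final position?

Start: (x=2, y=9)
  S (south): blocked, stay at (x=2, y=9)
  N (north): (x=2, y=9) -> (x=2, y=8)
  N (north): (x=2, y=8) -> (x=2, y=7)
  W (west): blocked, stay at (x=2, y=7)
  E (east): blocked, stay at (x=2, y=7)
Final: (x=2, y=7)

Answer: Final position: (x=2, y=7)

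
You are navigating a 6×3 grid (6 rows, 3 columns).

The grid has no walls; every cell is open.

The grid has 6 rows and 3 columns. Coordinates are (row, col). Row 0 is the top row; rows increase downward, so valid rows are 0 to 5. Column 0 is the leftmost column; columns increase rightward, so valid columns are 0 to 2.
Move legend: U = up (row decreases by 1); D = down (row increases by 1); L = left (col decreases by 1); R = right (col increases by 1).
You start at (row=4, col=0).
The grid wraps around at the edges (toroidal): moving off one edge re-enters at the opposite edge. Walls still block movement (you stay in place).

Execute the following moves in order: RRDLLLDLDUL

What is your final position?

Start: (row=4, col=0)
  R (right): (row=4, col=0) -> (row=4, col=1)
  R (right): (row=4, col=1) -> (row=4, col=2)
  D (down): (row=4, col=2) -> (row=5, col=2)
  L (left): (row=5, col=2) -> (row=5, col=1)
  L (left): (row=5, col=1) -> (row=5, col=0)
  L (left): (row=5, col=0) -> (row=5, col=2)
  D (down): (row=5, col=2) -> (row=0, col=2)
  L (left): (row=0, col=2) -> (row=0, col=1)
  D (down): (row=0, col=1) -> (row=1, col=1)
  U (up): (row=1, col=1) -> (row=0, col=1)
  L (left): (row=0, col=1) -> (row=0, col=0)
Final: (row=0, col=0)

Answer: Final position: (row=0, col=0)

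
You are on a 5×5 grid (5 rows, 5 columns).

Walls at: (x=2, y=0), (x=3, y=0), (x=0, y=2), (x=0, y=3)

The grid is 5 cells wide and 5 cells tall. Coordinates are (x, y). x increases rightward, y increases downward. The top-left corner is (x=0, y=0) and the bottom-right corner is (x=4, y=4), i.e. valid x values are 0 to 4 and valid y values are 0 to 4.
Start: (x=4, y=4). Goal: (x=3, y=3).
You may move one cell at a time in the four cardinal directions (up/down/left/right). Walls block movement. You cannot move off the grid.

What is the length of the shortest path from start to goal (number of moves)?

BFS from (x=4, y=4) until reaching (x=3, y=3):
  Distance 0: (x=4, y=4)
  Distance 1: (x=4, y=3), (x=3, y=4)
  Distance 2: (x=4, y=2), (x=3, y=3), (x=2, y=4)  <- goal reached here
One shortest path (2 moves): (x=4, y=4) -> (x=3, y=4) -> (x=3, y=3)

Answer: Shortest path length: 2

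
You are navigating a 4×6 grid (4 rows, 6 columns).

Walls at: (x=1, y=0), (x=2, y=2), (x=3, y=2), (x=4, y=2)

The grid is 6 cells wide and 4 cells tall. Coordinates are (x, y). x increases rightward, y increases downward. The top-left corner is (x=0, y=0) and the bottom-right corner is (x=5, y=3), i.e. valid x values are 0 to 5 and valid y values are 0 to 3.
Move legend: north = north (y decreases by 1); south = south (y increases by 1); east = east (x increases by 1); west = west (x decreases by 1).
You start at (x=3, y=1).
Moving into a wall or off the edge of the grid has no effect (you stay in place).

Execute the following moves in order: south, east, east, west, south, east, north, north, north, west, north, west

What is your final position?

Start: (x=3, y=1)
  south (south): blocked, stay at (x=3, y=1)
  east (east): (x=3, y=1) -> (x=4, y=1)
  east (east): (x=4, y=1) -> (x=5, y=1)
  west (west): (x=5, y=1) -> (x=4, y=1)
  south (south): blocked, stay at (x=4, y=1)
  east (east): (x=4, y=1) -> (x=5, y=1)
  north (north): (x=5, y=1) -> (x=5, y=0)
  north (north): blocked, stay at (x=5, y=0)
  north (north): blocked, stay at (x=5, y=0)
  west (west): (x=5, y=0) -> (x=4, y=0)
  north (north): blocked, stay at (x=4, y=0)
  west (west): (x=4, y=0) -> (x=3, y=0)
Final: (x=3, y=0)

Answer: Final position: (x=3, y=0)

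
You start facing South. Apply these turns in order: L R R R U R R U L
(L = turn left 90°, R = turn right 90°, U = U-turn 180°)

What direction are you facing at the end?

Answer: Final heading: East

Derivation:
Start: South
  L (left (90° counter-clockwise)) -> East
  R (right (90° clockwise)) -> South
  R (right (90° clockwise)) -> West
  R (right (90° clockwise)) -> North
  U (U-turn (180°)) -> South
  R (right (90° clockwise)) -> West
  R (right (90° clockwise)) -> North
  U (U-turn (180°)) -> South
  L (left (90° counter-clockwise)) -> East
Final: East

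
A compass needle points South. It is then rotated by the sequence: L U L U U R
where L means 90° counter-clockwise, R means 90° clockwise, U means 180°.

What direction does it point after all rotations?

Answer: Final heading: West

Derivation:
Start: South
  L (left (90° counter-clockwise)) -> East
  U (U-turn (180°)) -> West
  L (left (90° counter-clockwise)) -> South
  U (U-turn (180°)) -> North
  U (U-turn (180°)) -> South
  R (right (90° clockwise)) -> West
Final: West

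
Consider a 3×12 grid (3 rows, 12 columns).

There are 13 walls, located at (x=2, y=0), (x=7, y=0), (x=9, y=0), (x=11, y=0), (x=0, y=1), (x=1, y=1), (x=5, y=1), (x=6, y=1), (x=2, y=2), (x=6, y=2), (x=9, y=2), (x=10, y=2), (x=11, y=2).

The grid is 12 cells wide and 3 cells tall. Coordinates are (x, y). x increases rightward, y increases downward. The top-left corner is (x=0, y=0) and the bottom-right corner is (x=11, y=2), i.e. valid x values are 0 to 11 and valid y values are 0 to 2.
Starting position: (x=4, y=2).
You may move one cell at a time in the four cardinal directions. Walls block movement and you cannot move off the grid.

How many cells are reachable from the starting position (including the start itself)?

BFS flood-fill from (x=4, y=2):
  Distance 0: (x=4, y=2)
  Distance 1: (x=4, y=1), (x=3, y=2), (x=5, y=2)
  Distance 2: (x=4, y=0), (x=3, y=1)
  Distance 3: (x=3, y=0), (x=5, y=0), (x=2, y=1)
  Distance 4: (x=6, y=0)
Total reachable: 10 (grid has 23 open cells total)

Answer: Reachable cells: 10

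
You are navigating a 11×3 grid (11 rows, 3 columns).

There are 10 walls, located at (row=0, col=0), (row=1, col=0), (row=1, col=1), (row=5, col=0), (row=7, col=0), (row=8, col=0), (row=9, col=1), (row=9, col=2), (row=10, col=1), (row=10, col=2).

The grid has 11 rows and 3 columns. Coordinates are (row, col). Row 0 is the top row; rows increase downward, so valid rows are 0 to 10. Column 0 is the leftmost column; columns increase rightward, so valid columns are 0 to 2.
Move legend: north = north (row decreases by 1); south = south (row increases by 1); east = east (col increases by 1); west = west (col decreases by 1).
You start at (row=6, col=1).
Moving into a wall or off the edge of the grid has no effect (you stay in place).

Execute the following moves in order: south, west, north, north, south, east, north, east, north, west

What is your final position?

Start: (row=6, col=1)
  south (south): (row=6, col=1) -> (row=7, col=1)
  west (west): blocked, stay at (row=7, col=1)
  north (north): (row=7, col=1) -> (row=6, col=1)
  north (north): (row=6, col=1) -> (row=5, col=1)
  south (south): (row=5, col=1) -> (row=6, col=1)
  east (east): (row=6, col=1) -> (row=6, col=2)
  north (north): (row=6, col=2) -> (row=5, col=2)
  east (east): blocked, stay at (row=5, col=2)
  north (north): (row=5, col=2) -> (row=4, col=2)
  west (west): (row=4, col=2) -> (row=4, col=1)
Final: (row=4, col=1)

Answer: Final position: (row=4, col=1)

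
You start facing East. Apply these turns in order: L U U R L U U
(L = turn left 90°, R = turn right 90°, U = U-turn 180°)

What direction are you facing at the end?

Answer: Final heading: North

Derivation:
Start: East
  L (left (90° counter-clockwise)) -> North
  U (U-turn (180°)) -> South
  U (U-turn (180°)) -> North
  R (right (90° clockwise)) -> East
  L (left (90° counter-clockwise)) -> North
  U (U-turn (180°)) -> South
  U (U-turn (180°)) -> North
Final: North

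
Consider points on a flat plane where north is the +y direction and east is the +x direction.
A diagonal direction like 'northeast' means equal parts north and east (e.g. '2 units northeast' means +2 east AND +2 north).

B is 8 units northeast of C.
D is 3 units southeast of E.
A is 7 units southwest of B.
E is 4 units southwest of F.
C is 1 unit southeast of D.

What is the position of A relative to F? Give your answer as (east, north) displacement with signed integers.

Place F at the origin (east=0, north=0).
  E is 4 units southwest of F: delta (east=-4, north=-4); E at (east=-4, north=-4).
  D is 3 units southeast of E: delta (east=+3, north=-3); D at (east=-1, north=-7).
  C is 1 unit southeast of D: delta (east=+1, north=-1); C at (east=0, north=-8).
  B is 8 units northeast of C: delta (east=+8, north=+8); B at (east=8, north=0).
  A is 7 units southwest of B: delta (east=-7, north=-7); A at (east=1, north=-7).
Therefore A relative to F: (east=1, north=-7).

Answer: A is at (east=1, north=-7) relative to F.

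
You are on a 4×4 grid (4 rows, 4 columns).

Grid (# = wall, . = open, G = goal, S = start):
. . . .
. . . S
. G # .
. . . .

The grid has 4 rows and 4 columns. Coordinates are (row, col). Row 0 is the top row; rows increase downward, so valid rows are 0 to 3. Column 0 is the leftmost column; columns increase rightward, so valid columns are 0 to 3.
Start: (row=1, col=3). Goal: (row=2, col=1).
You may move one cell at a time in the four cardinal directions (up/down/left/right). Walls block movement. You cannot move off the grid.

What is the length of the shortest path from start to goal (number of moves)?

BFS from (row=1, col=3) until reaching (row=2, col=1):
  Distance 0: (row=1, col=3)
  Distance 1: (row=0, col=3), (row=1, col=2), (row=2, col=3)
  Distance 2: (row=0, col=2), (row=1, col=1), (row=3, col=3)
  Distance 3: (row=0, col=1), (row=1, col=0), (row=2, col=1), (row=3, col=2)  <- goal reached here
One shortest path (3 moves): (row=1, col=3) -> (row=1, col=2) -> (row=1, col=1) -> (row=2, col=1)

Answer: Shortest path length: 3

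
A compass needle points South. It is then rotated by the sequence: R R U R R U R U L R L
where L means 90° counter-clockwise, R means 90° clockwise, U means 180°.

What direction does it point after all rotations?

Start: South
  R (right (90° clockwise)) -> West
  R (right (90° clockwise)) -> North
  U (U-turn (180°)) -> South
  R (right (90° clockwise)) -> West
  R (right (90° clockwise)) -> North
  U (U-turn (180°)) -> South
  R (right (90° clockwise)) -> West
  U (U-turn (180°)) -> East
  L (left (90° counter-clockwise)) -> North
  R (right (90° clockwise)) -> East
  L (left (90° counter-clockwise)) -> North
Final: North

Answer: Final heading: North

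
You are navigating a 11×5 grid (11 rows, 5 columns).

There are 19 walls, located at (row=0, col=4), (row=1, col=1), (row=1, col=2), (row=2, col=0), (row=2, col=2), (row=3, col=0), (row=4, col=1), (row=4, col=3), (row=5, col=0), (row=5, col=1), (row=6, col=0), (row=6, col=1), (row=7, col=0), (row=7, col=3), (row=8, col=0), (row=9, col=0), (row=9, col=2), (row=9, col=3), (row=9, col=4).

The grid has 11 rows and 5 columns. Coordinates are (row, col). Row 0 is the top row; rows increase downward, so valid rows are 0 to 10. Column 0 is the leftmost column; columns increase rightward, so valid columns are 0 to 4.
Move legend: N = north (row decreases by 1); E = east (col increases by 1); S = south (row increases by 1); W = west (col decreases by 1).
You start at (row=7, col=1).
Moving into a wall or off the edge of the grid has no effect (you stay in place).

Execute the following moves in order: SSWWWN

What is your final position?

Answer: Final position: (row=8, col=1)

Derivation:
Start: (row=7, col=1)
  S (south): (row=7, col=1) -> (row=8, col=1)
  S (south): (row=8, col=1) -> (row=9, col=1)
  [×3]W (west): blocked, stay at (row=9, col=1)
  N (north): (row=9, col=1) -> (row=8, col=1)
Final: (row=8, col=1)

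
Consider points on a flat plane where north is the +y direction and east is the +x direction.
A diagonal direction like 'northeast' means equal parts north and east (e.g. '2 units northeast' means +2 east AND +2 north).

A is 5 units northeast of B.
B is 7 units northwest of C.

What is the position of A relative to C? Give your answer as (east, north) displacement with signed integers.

Answer: A is at (east=-2, north=12) relative to C.

Derivation:
Place C at the origin (east=0, north=0).
  B is 7 units northwest of C: delta (east=-7, north=+7); B at (east=-7, north=7).
  A is 5 units northeast of B: delta (east=+5, north=+5); A at (east=-2, north=12).
Therefore A relative to C: (east=-2, north=12).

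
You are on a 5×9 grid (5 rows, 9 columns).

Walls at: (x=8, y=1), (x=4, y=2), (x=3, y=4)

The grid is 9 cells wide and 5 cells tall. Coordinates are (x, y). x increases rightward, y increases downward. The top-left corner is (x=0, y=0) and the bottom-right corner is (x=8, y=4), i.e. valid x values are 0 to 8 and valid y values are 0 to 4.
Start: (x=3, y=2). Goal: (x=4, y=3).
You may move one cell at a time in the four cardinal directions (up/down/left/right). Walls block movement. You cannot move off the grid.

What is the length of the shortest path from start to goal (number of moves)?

BFS from (x=3, y=2) until reaching (x=4, y=3):
  Distance 0: (x=3, y=2)
  Distance 1: (x=3, y=1), (x=2, y=2), (x=3, y=3)
  Distance 2: (x=3, y=0), (x=2, y=1), (x=4, y=1), (x=1, y=2), (x=2, y=3), (x=4, y=3)  <- goal reached here
One shortest path (2 moves): (x=3, y=2) -> (x=3, y=3) -> (x=4, y=3)

Answer: Shortest path length: 2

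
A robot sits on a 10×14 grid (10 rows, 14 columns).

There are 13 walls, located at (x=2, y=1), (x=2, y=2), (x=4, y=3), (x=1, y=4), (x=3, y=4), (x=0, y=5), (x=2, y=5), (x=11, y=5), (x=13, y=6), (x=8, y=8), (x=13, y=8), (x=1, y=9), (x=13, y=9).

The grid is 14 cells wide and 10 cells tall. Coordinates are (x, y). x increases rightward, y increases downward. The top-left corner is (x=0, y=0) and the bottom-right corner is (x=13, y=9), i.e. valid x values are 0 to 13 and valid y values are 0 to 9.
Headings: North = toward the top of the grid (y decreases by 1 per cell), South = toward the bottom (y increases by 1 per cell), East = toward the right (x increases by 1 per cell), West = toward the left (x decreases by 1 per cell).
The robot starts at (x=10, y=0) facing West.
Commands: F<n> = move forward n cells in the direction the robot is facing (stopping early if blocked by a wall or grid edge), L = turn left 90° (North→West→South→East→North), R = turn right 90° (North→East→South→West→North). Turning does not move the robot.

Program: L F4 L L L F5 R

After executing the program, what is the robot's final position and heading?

Start: (x=10, y=0), facing West
  L: turn left, now facing South
  F4: move forward 4, now at (x=10, y=4)
  L: turn left, now facing East
  L: turn left, now facing North
  L: turn left, now facing West
  F5: move forward 5, now at (x=5, y=4)
  R: turn right, now facing North
Final: (x=5, y=4), facing North

Answer: Final position: (x=5, y=4), facing North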